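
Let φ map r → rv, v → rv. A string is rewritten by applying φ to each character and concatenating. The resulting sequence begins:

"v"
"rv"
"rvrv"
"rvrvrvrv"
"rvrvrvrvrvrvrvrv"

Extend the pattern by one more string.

Rewriting the 16 symbols of rvrvrvrvrvrvrvrv one by one yields rv rv rv rv rv rv rv rv rv rv rv rv rv rv rv rv; concatenated:

rvrvrvrvrvrvrvrvrvrvrvrvrvrvrvrv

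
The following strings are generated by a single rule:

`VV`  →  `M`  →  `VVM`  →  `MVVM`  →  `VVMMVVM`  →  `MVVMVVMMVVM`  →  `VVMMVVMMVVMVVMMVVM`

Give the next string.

MVVMVVMMVVMVVMMVVMMVVMVVMMVVM

From term 3 onward, concatenate the second-to-last term with the last: VV·M = VVM, M·VVM = MVVM, …
Continuing: MVVMVVMMVVM · VVMMVVMMVVMVVMMVVM gives term 8.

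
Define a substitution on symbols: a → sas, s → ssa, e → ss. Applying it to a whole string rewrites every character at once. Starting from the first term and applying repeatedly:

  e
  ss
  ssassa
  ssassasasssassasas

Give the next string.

ssassasasssassasasssasasssassassasasssassasasssasasssa

Replace each of the 18 characters of ssassasasssassasas in place — ssa ssa sas ssa ssa sas ssa sas ssa ssa ssa sas ssa ssa sas ssa sas ssa — and concatenate.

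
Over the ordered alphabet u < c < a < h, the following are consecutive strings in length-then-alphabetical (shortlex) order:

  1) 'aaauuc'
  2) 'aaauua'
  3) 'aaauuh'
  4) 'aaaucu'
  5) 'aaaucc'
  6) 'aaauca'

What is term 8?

Stepping forward 2 times from aaauca: aaauca → aaauch, then the target.

aaauau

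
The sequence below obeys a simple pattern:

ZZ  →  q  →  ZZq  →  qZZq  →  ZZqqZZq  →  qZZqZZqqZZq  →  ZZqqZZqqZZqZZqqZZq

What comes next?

Each term (from the third on) is the two preceding terms concatenated in order: term 3 = ZZ·q = ZZq.
Continuing: qZZqZZqqZZq · ZZqqZZqqZZqZZqqZZq gives term 8.

qZZqZZqqZZqZZqqZZqqZZqZZqqZZq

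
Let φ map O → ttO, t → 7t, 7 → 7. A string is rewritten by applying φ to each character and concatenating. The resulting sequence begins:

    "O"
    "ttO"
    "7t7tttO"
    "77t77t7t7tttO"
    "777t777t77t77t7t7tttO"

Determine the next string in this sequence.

Applying the rule to each of the 21 symbols of 777t777t77t77t7t7tttO gives the pieces 7 7 7 7t 7 7 7 7t 7 7 7t 7 7 7t 7 7t 7 7t 7t 7t ttO, which concatenate to the answer.

7777t7777t777t777t77t77t7t7tttO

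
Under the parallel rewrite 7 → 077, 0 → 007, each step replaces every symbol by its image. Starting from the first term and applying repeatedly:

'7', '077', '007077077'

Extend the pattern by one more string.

Apply φ to 007077077 symbol by symbol: 0→007, 0→007, 7→077, 0→007, 7→077, 7→077, 0→007, 7→077, 7→077; joined: 007 007 077 007 077 077 007 077 077.

007007077007077077007077077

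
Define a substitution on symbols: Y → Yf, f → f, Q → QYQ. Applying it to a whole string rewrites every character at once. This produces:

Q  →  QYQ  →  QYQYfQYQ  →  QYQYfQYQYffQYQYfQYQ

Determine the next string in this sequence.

Rewriting the 19 symbols of QYQYfQYQYffQYQYfQYQ one by one yields QYQ Yf QYQ Yf f QYQ Yf QYQ Yf f f QYQ Yf QYQ Yf f QYQ Yf QYQ; concatenated:

QYQYfQYQYffQYQYfQYQYfffQYQYfQYQYffQYQYfQYQ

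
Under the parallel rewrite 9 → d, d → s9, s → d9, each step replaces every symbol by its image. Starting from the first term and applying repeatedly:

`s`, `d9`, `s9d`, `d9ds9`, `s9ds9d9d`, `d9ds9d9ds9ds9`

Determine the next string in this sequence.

Applying the rule to each of the 13 symbols of d9ds9d9ds9ds9 gives the pieces s9 d s9 d9 d s9 d s9 d9 d s9 d9 d, which concatenate to the answer.

s9ds9d9ds9ds9d9ds9d9d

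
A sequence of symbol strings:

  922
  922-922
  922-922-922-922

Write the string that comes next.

Every step duplicates the string with '-' between the halves.
Doubling 922-922-922-922 with '-' between the halves:

922-922-922-922-922-922-922-922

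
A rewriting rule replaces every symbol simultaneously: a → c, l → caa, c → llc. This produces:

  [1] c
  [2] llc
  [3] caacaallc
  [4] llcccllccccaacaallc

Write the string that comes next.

Rewriting the 19 symbols of llcccllccccaacaallc one by one yields caa caa llc llc llc caa caa llc llc llc llc c c llc c c caa caa llc; concatenated:

caacaallcllcllccaacaallcllcllcllcccllccccaacaallc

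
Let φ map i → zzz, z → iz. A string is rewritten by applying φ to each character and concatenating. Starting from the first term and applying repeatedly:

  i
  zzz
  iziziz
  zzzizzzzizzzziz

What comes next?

izizizzzzizizizizzzzizizizizzzziz

φ(zzzizzzzizzzziz) expands symbol-by-symbol to iz iz iz zzz iz iz iz iz zzz iz iz iz iz zzz iz; joining the 15 pieces gives the next term.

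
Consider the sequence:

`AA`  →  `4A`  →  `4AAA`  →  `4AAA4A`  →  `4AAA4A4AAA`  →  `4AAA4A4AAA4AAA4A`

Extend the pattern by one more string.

From term 3 onward, concatenate the last term with the second-to-last: 4A·AA = 4AAA, 4AAA·4A = 4AAA4A, …
So term 7 is 4AAA4A4AAA4AAA4A·4AAA4A4AAA.

4AAA4A4AAA4AAA4A4AAA4A4AAA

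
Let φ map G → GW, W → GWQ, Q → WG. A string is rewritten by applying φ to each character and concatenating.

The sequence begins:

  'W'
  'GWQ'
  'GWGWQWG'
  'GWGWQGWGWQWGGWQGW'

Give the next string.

φ(GWGWQGWGWQWGGWQGW) expands symbol-by-symbol to GW GWQ GW GWQ WG GW GWQ GW GWQ WG GWQ GW GW GWQ WG GW GWQ; joining the 17 pieces gives the next term.

GWGWQGWGWQWGGWGWQGWGWQWGGWQGWGWGWQWGGWGWQ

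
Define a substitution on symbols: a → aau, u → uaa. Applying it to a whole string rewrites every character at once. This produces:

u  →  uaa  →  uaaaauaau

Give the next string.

uaaaauaauaauaauuaaaauaauuaa

Expanding uaaaauaau: u→uaa, a→aau, a→aau, a→aau, a→aau, u→uaa, a→aau, a→aau, u→uaa. Concatenated: uaa aau aau aau aau uaa aau aau uaa.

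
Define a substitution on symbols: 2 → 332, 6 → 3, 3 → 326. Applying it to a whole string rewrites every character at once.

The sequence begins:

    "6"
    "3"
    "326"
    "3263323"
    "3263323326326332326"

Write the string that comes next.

Replace each of the 19 characters of 3263323326326332326 in place — 326 332 3 326 326 332 326 326 332 3 326 332 3 326 326 332 326 332 3 — and concatenate.

3263323326326332326326332332633233263263323263323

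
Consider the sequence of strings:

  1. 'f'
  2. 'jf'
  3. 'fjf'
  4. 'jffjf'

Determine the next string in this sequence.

fjfjffjf

From term 3 onward, concatenate the second-to-last term with the last: f·jf = fjf, jf·fjf = jffjf, …
The next term joins fjf and jffjf.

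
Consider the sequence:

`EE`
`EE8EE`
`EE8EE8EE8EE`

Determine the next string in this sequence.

Every step duplicates the string with '8' between the halves.
One more doubling of EE8EE8EE8EE gives the answer.

EE8EE8EE8EE8EE8EE8EE8EE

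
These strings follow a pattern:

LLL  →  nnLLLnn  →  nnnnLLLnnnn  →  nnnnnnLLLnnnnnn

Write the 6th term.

nnnnnnnnnnLLLnnnnnnnnnn

Every step adds nn to the front and nn to the end of the previous string.
From nnnnnnLLLnnnnnn, 2 further steps: nnnnnnLLLnnnnnn → nnnnnnnnLLLnnnnnnnn → (answer).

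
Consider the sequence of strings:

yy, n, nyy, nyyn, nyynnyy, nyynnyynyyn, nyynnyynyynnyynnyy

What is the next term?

From term 3 onward, concatenate the last term with the second-to-last: n·yy = nyy, nyy·n = nyyn, …
The next term joins nyynnyynyynnyynnyy and nyynnyynyyn.

nyynnyynyynnyynnyynyynnyynyyn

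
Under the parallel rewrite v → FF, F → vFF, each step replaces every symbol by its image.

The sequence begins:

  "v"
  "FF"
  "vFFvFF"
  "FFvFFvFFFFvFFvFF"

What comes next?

vFFvFFFFvFFvFFFFvFFvFFvFFvFFFFvFFvFFFFvFFvFF

Applying the rule to each of the 16 symbols of FFvFFvFFFFvFFvFF gives the pieces vFF vFF FF vFF vFF FF vFF vFF vFF vFF FF vFF vFF FF vFF vFF, which concatenate to the answer.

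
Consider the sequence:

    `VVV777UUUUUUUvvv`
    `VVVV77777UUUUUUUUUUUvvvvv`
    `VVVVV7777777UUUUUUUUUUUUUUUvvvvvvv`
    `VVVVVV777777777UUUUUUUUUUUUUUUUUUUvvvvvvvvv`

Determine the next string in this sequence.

VVVVVVV77777777777UUUUUUUUUUUUUUUUUUUUUUUvvvvvvvvvvv

Each string has the form V^{n+1} 7^{2n-1} U^{4n-1} v^{2n-1}, where the shown terms are n = 2, 3, 4, 5.
For the next term, n = 6, so the run lengths are 7, 11, 23, 11.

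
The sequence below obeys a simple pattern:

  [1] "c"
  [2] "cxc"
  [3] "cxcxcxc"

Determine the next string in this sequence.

Every step duplicates the string with 'x' between the halves.
So the next term is two copies of cxcxcxc with 'x' between the halves.

cxcxcxcxcxcxcxc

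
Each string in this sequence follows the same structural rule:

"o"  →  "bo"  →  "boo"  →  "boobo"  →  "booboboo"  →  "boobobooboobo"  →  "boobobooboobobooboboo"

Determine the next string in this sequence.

This is a Fibonacci-style word recurrence s(k) = s(k−1)·s(k−2): e.g. bo·o = boo.
Continuing: boobobooboobobooboboo · boobobooboobo gives term 8.

booboboobooboboobobooboobobooboobo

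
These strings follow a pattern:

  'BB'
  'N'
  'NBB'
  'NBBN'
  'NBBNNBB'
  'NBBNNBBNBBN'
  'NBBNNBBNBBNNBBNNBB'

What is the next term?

NBBNNBBNBBNNBBNNBBNBBNNBBNBBN

This is a Fibonacci-style word recurrence s(k) = s(k−1)·s(k−2): e.g. N·BB = NBB.
So term 8 is NBBNNBBNBBNNBBNNBB·NBBNNBBNBBN.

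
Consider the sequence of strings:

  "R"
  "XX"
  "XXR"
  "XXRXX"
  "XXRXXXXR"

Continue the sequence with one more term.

XXRXXXXRXXRXX

Each term (from the third on) is the previous term followed by the one before it: term 3 = XX·R = XXR.
Continuing: XXRXXXXR · XXRXX gives term 6.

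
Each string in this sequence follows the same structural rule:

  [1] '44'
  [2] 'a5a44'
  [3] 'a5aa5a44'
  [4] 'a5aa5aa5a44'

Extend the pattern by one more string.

The strings grow by a fixed prefix a5a each time.
One more step from a5aa5aa5a44 gives the answer.

a5aa5aa5aa5a44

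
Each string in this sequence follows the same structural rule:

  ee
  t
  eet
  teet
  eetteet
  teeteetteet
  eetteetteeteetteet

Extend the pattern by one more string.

Each term (from the third on) is the two preceding terms concatenated in order: term 3 = ee·t = eet.
The next term joins teeteetteet and eetteetteeteetteet.

teeteetteeteetteetteeteetteet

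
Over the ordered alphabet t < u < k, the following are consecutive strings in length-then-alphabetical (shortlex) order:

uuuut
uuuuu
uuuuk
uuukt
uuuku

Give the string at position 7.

Advancing 2 positions from uuuku through uuuku → uuukk reaches term 7.

uuktt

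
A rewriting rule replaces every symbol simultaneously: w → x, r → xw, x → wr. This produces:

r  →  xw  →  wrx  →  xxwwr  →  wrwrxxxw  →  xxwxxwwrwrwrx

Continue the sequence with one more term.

φ(xxwxxwwrwrwrx) expands symbol-by-symbol to wr wr x wr wr x x xw x xw x xw wr; joining the 13 pieces gives the next term.

wrwrxwrwrxxxwxxwxxwwr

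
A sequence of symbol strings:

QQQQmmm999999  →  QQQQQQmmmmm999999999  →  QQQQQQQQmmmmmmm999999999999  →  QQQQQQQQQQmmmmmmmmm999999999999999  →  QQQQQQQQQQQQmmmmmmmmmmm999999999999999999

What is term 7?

Term n consists of 2n Q's, followed by 2n-1 m's, followed by 3n 9's, where the shown terms are n = 2, 3, 4, 5, 6.
For term 7, n = 8, so the run lengths are 16, 15, 24.

QQQQQQQQQQQQQQQQmmmmmmmmmmmmmmm999999999999999999999999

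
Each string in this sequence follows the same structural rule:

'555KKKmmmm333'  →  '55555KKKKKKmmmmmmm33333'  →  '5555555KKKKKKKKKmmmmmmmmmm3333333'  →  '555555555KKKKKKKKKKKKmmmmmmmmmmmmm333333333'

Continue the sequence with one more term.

Each string has the form 5^{2n+1} K^{3n} m^{3n+1} 3^{2n+1} (n = 1, 2, …).
Setting n = 5 gives 11, 15, 16, 11 characters in each block.

55555555555KKKKKKKKKKKKKKKmmmmmmmmmmmmmmmm33333333333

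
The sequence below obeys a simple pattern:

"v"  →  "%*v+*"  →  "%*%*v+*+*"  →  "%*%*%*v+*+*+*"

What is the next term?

Each term wraps the previous one in %* on the left and +* on the right.
Applying this once more to %*%*%*v+*+*+*:

%*%*%*%*v+*+*+*+*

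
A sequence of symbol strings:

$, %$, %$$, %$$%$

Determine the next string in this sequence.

%$$%$%$$

From term 3 onward, concatenate the last term with the second-to-last: %$·$ = %$$, %$$·%$ = %$$%$, …
So term 5 is %$$%$·%$$.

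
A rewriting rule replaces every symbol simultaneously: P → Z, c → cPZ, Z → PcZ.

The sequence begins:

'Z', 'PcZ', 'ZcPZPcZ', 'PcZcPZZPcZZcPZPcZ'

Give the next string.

Rewriting the 17 symbols of PcZcPZZPcZZcPZPcZ one by one yields Z cPZ PcZ cPZ Z PcZ PcZ Z cPZ PcZ PcZ cPZ Z PcZ Z cPZ PcZ; concatenated:

ZcPZPcZcPZZPcZPcZZcPZPcZPcZcPZZPcZZcPZPcZ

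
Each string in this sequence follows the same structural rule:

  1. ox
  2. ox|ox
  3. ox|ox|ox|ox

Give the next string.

s(k+1) = s(k)·|·s(k) — each term doubles the last with '|' between the halves.
So the next term is two copies of ox|ox|ox|ox with '|' between the halves.

ox|ox|ox|ox|ox|ox|ox|ox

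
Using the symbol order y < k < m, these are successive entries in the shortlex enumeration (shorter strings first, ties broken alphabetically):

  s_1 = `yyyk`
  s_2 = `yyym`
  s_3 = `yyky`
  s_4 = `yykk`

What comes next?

yykm

Treat yykk as a base-3 numeral over the given alphabet and add one, carrying through any trailing m's.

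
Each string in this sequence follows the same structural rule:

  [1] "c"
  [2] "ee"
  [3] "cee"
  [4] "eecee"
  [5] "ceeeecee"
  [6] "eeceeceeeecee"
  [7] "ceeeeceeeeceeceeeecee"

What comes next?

eeceeceeeeceeceeeeceeeeceeceeeecee

Each term (from the third on) is the two preceding terms concatenated in order: term 3 = c·ee = cee.
So term 8 is eeceeceeeecee·ceeeeceeeeceeceeeecee.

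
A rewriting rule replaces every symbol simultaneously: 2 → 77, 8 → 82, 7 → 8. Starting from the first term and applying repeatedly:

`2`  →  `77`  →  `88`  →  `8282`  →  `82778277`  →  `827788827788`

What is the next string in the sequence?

82778882828277888282

Expanding 827788827788: 8→82, 2→77, 7→8, 7→8, 8→82, 8→82, 8→82, 2→77, 7→8, 7→8, 8→82, 8→82. Concatenated: 82 77 8 8 82 82 82 77 8 8 82 82.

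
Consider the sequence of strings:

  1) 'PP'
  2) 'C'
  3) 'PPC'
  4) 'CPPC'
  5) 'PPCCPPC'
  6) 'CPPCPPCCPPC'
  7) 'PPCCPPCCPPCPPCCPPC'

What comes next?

CPPCPPCCPPCPPCCPPCCPPCPPCCPPC

From term 3 onward, concatenate the second-to-last term with the last: PP·C = PPC, C·PPC = CPPC, …
So term 8 is CPPCPPCCPPC·PPCCPPCCPPCPPCCPPC.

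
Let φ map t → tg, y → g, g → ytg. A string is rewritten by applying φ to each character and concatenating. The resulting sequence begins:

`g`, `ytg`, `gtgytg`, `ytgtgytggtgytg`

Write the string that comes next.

Applying the rule to each of the 14 symbols of ytgtgytggtgytg gives the pieces g tg ytg tg ytg g tg ytg ytg tg ytg g tg ytg, which concatenate to the answer.

gtgytgtgytggtgytgytgtgytggtgytg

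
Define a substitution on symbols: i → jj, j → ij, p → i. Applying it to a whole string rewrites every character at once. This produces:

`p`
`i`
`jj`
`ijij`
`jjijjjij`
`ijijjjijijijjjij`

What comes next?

φ(ijijjjijijijjjij) expands symbol-by-symbol to jj ij jj ij ij ij jj ij jj ij jj ij ij ij jj ij; joining the 16 pieces gives the next term.

jjijjjijijijjjijjjijjjijijijjjij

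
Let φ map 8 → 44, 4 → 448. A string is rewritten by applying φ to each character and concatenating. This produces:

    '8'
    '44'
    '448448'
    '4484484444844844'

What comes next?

44844844448448444484484484484444844844448448

Replace each of the 16 characters of 4484484444844844 in place — 448 448 44 448 448 44 448 448 448 448 44 448 448 44 448 448 — and concatenate.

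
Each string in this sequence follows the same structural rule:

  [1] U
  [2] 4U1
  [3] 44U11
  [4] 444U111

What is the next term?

s(k+1) = 4·s(k)·1, so each term gains 4 as a prefix and 1 as a suffix.
So the next term is 4·444U111·1.

4444U1111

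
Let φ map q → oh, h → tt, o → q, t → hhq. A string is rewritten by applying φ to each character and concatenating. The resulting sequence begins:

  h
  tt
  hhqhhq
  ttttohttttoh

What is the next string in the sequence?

Apply φ to ttttohttttoh symbol by symbol: t→hhq, t→hhq, t→hhq, t→hhq, o→q, h→tt, t→hhq, t→hhq, t→hhq, t→hhq, o→q, h→tt; joined: hhq hhq hhq hhq q tt hhq hhq hhq hhq q tt.

hhqhhqhhqhhqqtthhqhhqhhqhhqqtt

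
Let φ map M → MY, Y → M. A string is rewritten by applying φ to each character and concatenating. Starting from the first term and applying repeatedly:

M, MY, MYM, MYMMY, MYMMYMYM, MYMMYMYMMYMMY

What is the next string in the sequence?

φ(MYMMYMYMMYMMY) expands symbol-by-symbol to MY M MY MY M MY M MY MY M MY MY M; joining the 13 pieces gives the next term.

MYMMYMYMMYMMYMYMMYMYM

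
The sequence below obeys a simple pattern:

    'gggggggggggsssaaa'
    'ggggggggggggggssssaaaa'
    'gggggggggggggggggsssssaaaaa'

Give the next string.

The n-th term is 3n+2 g's then n s's then n a's, where the shown terms are n = 3, 4, 5.
Setting n = 6 gives 20, 6, 6 characters in each block.

ggggggggggggggggggggssssssaaaaaa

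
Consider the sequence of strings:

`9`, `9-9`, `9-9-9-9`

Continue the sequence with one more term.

Every step duplicates the string with '-' between the halves.
So the next term is two copies of 9-9-9-9 with '-' between the halves.

9-9-9-9-9-9-9-9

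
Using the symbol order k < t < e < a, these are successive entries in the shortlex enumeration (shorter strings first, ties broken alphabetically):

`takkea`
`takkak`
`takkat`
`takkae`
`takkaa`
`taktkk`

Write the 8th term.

Advancing 2 positions from taktkk through taktkk → taktkt reaches term 8.

taktke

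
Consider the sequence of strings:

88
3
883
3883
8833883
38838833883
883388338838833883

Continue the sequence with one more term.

38838833883883388338838833883

Each term (from the third on) is the two preceding terms concatenated in order: term 3 = 88·3 = 883.
The next term joins 38838833883 and 883388338838833883.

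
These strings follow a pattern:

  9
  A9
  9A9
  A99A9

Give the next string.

From term 3 onward, concatenate the second-to-last term with the last: 9·A9 = 9A9, A9·9A9 = A99A9, …
So term 5 is 9A9·A99A9.

9A9A99A9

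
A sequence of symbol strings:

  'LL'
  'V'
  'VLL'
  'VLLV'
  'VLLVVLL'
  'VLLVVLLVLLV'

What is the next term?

VLLVVLLVLLVVLLVVLL

This is a Fibonacci-style word recurrence s(k) = s(k−1)·s(k−2): e.g. V·LL = VLL.
So term 7 is VLLVVLLVLLV·VLLVVLL.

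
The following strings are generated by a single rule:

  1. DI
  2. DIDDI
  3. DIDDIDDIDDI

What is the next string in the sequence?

s(k+1) = s(k)·D·s(k) — each term doubles the last with 'D' between the halves.
One more doubling of DIDDIDDIDDI gives the answer.

DIDDIDDIDDIDDIDDIDDIDDI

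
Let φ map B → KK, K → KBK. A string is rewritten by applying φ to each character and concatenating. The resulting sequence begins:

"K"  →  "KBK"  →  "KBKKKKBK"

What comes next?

KBKKKKBKKBKKBKKBKKKKBK

Expanding KBKKKKBK: K→KBK, B→KK, K→KBK, K→KBK, K→KBK, K→KBK, B→KK, K→KBK. Concatenated: KBK KK KBK KBK KBK KBK KK KBK.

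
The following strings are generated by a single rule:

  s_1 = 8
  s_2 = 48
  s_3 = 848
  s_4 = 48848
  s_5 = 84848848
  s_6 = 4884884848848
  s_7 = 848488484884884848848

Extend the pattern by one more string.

4884884848848848488484884884848848

This is a Fibonacci-style word recurrence s(k) = s(k−2)·s(k−1): e.g. 8·48 = 848.
Continuing: 4884884848848 · 848488484884884848848 gives term 8.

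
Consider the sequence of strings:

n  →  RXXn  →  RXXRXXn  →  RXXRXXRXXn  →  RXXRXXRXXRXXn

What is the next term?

Each term is the previous one with RXX prepended.
One more step from RXXRXXRXXRXXn gives the answer.

RXXRXXRXXRXXRXXn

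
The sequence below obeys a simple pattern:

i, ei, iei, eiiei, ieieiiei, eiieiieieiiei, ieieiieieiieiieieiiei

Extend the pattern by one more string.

eiieiieieiieiieieiieieiieiieieiiei

This is a Fibonacci-style word recurrence s(k) = s(k−2)·s(k−1): e.g. i·ei = iei.
Continuing: eiieiieieiiei · ieieiieieiieiieieiiei gives term 8.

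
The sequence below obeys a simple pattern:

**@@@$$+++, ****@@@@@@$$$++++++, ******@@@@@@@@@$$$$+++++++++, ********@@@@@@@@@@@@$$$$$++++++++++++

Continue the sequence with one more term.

**********@@@@@@@@@@@@@@@$$$$$$+++++++++++++++

Each string has the form *^{2n} @^{3n} $^{n+1} +^{3n} (n = 1, 2, …).
For the next term, n = 5, so the run lengths are 10, 15, 6, 15.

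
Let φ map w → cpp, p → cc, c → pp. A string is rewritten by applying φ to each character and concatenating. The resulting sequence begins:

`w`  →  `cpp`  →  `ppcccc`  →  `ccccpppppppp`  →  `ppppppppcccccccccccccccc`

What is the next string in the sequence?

ccccccccccccccccpppppppppppppppppppppppppppppppp

Replace each of the 24 characters of ppppppppcccccccccccccccc in place — cc cc cc cc cc cc cc cc pp pp pp pp pp pp pp pp pp pp pp pp pp pp pp pp — and concatenate.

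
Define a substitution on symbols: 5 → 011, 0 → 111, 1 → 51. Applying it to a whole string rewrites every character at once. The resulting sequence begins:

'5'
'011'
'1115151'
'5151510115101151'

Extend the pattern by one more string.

011510115101151111515101151111515101151

φ(5151510115101151) expands symbol-by-symbol to 011 51 011 51 011 51 111 51 51 011 51 111 51 51 011 51; joining the 16 pieces gives the next term.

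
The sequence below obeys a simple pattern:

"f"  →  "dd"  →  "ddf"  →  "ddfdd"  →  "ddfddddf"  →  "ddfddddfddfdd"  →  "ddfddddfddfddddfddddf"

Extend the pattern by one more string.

This is a Fibonacci-style word recurrence s(k) = s(k−1)·s(k−2): e.g. dd·f = ddf.
Continuing: ddfddddfddfddddfddddf · ddfddddfddfdd gives term 8.

ddfddddfddfddddfddddfddfddddfddfdd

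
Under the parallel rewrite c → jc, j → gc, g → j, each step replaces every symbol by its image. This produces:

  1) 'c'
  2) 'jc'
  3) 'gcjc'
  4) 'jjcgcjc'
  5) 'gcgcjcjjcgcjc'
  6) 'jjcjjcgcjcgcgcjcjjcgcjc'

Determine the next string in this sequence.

φ(jjcjjcgcjcgcgcjcjjcgcjc) expands symbol-by-symbol to gc gc jc gc gc jc j jc gc jc j jc j jc gc jc gc gc jc j jc gc jc; joining the 23 pieces gives the next term.

gcgcjcgcgcjcjjcgcjcjjcjjcgcjcgcgcjcjjcgcjc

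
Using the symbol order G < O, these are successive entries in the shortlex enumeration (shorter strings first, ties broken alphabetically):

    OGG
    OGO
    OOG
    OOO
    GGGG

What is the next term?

GGGO

Find the rightmost character of GGGG below O, bump it to the next letter, and reset everything to its right to G.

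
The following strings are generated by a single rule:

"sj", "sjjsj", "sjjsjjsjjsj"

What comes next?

Every step duplicates the string with 'j' between the halves.
Doubling sjjsjjsjjsj with 'j' between the halves:

sjjsjjsjjsjjsjjsjjsjjsj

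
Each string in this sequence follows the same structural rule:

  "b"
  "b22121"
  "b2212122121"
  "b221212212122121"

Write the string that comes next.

Every step adds 22121 to the end: s(k+1) = s(k)·22121.
So the next term is b221212212122121·22121.

b22121221212212122121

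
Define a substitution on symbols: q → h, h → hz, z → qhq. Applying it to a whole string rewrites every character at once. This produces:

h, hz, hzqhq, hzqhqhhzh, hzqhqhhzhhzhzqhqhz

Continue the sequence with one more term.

Replace each of the 18 characters of hzqhqhhzhhzhzqhqhz in place — hz qhq h hz h hz hz qhq hz hz qhq hz qhq h hz h hz qhq — and concatenate.

hzqhqhhzhhzhzqhqhzhzqhqhzqhqhhzhhzqhq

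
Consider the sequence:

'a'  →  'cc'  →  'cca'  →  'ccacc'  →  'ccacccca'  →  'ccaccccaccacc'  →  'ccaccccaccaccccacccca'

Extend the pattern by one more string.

Each term (from the third on) is the previous term followed by the one before it: term 3 = cc·a = cca.
The next term joins ccaccccaccaccccacccca and ccaccccaccacc.

ccaccccaccaccccaccccaccaccccaccacc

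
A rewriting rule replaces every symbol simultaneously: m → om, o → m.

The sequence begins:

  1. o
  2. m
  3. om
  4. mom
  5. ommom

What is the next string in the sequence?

Expanding ommom: o→m, m→om, m→om, o→m, m→om. Concatenated: m om om m om.

momommom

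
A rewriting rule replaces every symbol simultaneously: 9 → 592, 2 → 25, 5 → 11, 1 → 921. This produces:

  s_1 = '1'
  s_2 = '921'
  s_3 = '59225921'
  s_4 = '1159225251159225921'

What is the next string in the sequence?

Rewriting the 19 symbols of 1159225251159225921 one by one yields 921 921 11 592 25 25 11 25 11 921 921 11 592 25 25 11 592 25 921; concatenated:

9219211159225251125119219211159225251159225921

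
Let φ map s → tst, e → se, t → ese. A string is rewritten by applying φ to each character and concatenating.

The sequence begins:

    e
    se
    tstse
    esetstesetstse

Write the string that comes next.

φ(esetstesetstse) expands symbol-by-symbol to se tst se ese tst ese se tst se ese tst ese tst se; joining the 14 pieces gives the next term.

setstseesetstesesetstseesetstesetstse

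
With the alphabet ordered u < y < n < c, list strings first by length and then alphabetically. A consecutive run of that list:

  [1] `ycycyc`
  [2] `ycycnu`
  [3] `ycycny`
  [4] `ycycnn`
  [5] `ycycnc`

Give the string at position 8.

ycyccn

Stepping forward 3 times from ycycnc: ycycnc → ycyccu → ycyccy, then the target.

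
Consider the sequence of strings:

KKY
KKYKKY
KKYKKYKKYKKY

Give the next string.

s(k+1) = s(k)·s(k) — each term doubles the last.
One more doubling of KKYKKYKKYKKY gives the answer.

KKYKKYKKYKKYKKYKKYKKYKKY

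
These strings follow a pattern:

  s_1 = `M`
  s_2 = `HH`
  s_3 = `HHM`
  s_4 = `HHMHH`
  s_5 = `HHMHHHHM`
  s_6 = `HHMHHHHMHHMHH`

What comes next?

HHMHHHHMHHMHHHHMHHHHM

Each term (from the third on) is the previous term followed by the one before it: term 3 = HH·M = HHM.
Continuing: HHMHHHHMHHMHH · HHMHHHHM gives term 7.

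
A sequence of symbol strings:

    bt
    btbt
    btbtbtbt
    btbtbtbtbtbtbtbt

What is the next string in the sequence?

Each string is two copies of the previous one concatenated.
Doubling btbtbtbtbtbtbtbt:

btbtbtbtbtbtbtbtbtbtbtbtbtbtbtbt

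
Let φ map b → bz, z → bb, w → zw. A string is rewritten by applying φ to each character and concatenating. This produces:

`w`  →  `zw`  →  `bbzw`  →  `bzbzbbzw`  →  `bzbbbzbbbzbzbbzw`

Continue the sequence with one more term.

bzbbbzbzbzbbbzbzbzbbbzbbbzbzbbzw

Applying the rule to each of the 16 symbols of bzbbbzbbbzbzbbzw gives the pieces bz bb bz bz bz bb bz bz bz bb bz bb bz bz bb zw, which concatenate to the answer.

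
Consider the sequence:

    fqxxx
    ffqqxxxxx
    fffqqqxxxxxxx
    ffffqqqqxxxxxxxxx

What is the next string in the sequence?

Each string has the form f^{n} q^{n} x^{2n+1} (n = 1, 2, …).
Setting n = 5 gives 5, 5, 11 characters in each block.

fffffqqqqqxxxxxxxxxxx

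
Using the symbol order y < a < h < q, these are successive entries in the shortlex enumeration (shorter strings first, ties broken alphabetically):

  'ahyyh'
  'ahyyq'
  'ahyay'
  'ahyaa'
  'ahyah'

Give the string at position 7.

Continuing the enumeration 2 steps past ahyah: ahyah → ahyaq → (answer).

ahyhy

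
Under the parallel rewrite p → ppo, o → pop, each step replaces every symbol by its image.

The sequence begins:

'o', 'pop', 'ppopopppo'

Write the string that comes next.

Expanding ppopopppo: p→ppo, p→ppo, o→pop, p→ppo, o→pop, p→ppo, p→ppo, p→ppo, o→pop. Concatenated: ppo ppo pop ppo pop ppo ppo ppo pop.

ppoppopopppopopppoppoppopop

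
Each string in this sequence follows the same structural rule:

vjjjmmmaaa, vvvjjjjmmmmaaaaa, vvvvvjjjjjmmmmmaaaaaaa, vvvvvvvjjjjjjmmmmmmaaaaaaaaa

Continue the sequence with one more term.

vvvvvvvvvjjjjjjjmmmmmmmaaaaaaaaaaa

Each string has the form v^{2n-1} j^{n+2} m^{n+2} a^{2n+1} (n = 1, 2, …).
Setting n = 5 gives 9, 7, 7, 11 characters in each block.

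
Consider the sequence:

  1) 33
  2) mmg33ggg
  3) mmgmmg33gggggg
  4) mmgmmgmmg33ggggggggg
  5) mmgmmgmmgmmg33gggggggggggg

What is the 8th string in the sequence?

Every step adds mmg to the front and ggg to the end of the previous string.
From mmgmmgmmgmmg33gggggggggggg, 3 further steps: mmgmmgmmgmmg33gggggggggggg → mmgmmgmmgmmgmmg33ggggggggggggggg → mmgmmgmmgmmgmmgmmg33gggggggggggggggggg → (answer).

mmgmmgmmgmmgmmgmmgmmg33ggggggggggggggggggggg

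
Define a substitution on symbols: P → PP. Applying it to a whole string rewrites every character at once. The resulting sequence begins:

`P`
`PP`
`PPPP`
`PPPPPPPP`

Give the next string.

PPPPPPPPPPPPPPPP

Apply φ to PPPPPPPP symbol by symbol: P→PP, P→PP, P→PP, P→PP, P→PP, P→PP, P→PP, P→PP; joined: PP PP PP PP PP PP PP PP.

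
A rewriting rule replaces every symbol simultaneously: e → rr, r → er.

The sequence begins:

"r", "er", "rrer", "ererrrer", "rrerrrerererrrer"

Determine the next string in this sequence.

Replace each of the 16 characters of rrerrrerererrrer in place — er er rr er er er rr er rr er rr er er er rr er — and concatenate.

ererrrerererrrerrrerrrerererrrer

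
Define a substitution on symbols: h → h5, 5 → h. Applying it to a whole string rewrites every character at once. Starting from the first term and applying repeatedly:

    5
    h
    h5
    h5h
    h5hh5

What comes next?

Rewriting each symbol of h5hh5: h→h5, 5→h, h→h5, h→h5, 5→h, which concatenates to h5 h h5 h5 h.

h5hh5h5h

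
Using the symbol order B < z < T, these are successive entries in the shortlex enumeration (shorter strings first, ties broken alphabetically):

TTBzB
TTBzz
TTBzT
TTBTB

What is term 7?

TTzBB

Continuing the enumeration 3 steps past TTBTB: TTBTB → TTBTz → TTBTT → (answer).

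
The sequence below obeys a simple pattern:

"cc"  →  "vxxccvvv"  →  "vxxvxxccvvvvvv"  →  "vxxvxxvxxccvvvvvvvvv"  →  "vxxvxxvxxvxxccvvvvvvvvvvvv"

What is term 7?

Each term wraps the previous one in vxx on the left and vvv on the right.
From vxxvxxvxxvxxccvvvvvvvvvvvv, 2 further steps: vxxvxxvxxvxxccvvvvvvvvvvvv → vxxvxxvxxvxxvxxccvvvvvvvvvvvvvvv → (answer).

vxxvxxvxxvxxvxxvxxccvvvvvvvvvvvvvvvvvv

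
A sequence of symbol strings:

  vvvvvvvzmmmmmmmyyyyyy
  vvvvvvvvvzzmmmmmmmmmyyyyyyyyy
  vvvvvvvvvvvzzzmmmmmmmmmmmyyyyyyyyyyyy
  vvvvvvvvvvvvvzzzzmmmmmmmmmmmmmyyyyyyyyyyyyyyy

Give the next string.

vvvvvvvvvvvvvvvzzzzzmmmmmmmmmmmmmmmyyyyyyyyyyyyyyyyyy

The n-th term is 2n+3 v's then n-1 z's then 2n+3 m's then 3n y's, where the shown terms are n = 2, 3, 4, 5.
For the next term, n = 6, so the run lengths are 15, 5, 15, 18.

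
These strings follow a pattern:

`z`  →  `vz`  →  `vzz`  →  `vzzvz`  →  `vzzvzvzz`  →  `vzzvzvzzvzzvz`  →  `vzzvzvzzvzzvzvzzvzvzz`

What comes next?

This is a Fibonacci-style word recurrence s(k) = s(k−1)·s(k−2): e.g. vz·z = vzz.
The next term joins vzzvzvzzvzzvzvzzvzvzz and vzzvzvzzvzzvz.

vzzvzvzzvzzvzvzzvzvzzvzzvzvzzvzzvz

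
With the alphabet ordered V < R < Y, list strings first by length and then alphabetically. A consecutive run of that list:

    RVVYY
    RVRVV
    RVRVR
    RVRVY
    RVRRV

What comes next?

RVRRR

The successor of RVRRV increments the rightmost position that isn't already Y and resets every position after it to V.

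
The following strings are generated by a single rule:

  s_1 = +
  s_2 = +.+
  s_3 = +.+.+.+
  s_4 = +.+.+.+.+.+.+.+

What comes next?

+.+.+.+.+.+.+.+.+.+.+.+.+.+.+.+

Each string is two copies of the previous one joined by '.'.
One more doubling of +.+.+.+.+.+.+.+ gives the answer.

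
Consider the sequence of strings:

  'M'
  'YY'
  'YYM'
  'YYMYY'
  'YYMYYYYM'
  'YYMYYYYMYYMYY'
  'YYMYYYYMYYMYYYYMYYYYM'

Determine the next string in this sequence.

From term 3 onward, concatenate the last term with the second-to-last: YY·M = YYM, YYM·YY = YYMYY, …
So term 8 is YYMYYYYMYYMYYYYMYYYYM·YYMYYYYMYYMYY.

YYMYYYYMYYMYYYYMYYYYMYYMYYYYMYYMYY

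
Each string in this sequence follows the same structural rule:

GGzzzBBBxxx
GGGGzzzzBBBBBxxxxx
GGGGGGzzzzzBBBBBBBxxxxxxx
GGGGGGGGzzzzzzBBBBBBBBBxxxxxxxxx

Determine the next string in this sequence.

Each string has the form G^{2n} z^{n+2} B^{2n+1} x^{2n+1} (n = 1, 2, …).
At n = 5 the blocks have lengths 10, 7, 11, 11.

GGGGGGGGGGzzzzzzzBBBBBBBBBBBxxxxxxxxxxx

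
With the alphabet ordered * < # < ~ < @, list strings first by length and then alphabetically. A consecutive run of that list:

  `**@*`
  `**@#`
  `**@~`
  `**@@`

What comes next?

*#**

Find the rightmost character of **@@ below @, bump it to the next letter, and reset everything to its right to *.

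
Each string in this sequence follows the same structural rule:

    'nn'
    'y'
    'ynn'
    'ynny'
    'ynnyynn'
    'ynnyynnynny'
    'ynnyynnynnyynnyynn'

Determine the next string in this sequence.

ynnyynnynnyynnyynnynnyynnynny

Each term (from the third on) is the previous term followed by the one before it: term 3 = y·nn = ynn.
Continuing: ynnyynnynnyynnyynn · ynnyynnynny gives term 8.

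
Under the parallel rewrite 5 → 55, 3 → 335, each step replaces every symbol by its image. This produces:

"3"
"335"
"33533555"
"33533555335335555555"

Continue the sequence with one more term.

335335553353355555553353355533533555555555555555

Replace each of the 20 characters of 33533555335335555555 in place — 335 335 55 335 335 55 55 55 335 335 55 335 335 55 55 55 55 55 55 55 — and concatenate.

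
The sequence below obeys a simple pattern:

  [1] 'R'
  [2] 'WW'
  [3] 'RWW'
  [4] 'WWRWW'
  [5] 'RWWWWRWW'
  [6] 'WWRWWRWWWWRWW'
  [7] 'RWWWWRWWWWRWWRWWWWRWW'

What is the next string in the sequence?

WWRWWRWWWWRWWRWWWWRWWWWRWWRWWWWRWW

Each term (from the third on) is the two preceding terms concatenated in order: term 3 = R·WW = RWW.
The next term joins WWRWWRWWWWRWW and RWWWWRWWWWRWWRWWWWRWW.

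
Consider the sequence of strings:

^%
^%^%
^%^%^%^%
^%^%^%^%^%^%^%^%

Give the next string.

Each string is two copies of the previous one concatenated.
Doubling ^%^%^%^%^%^%^%^%:

^%^%^%^%^%^%^%^%^%^%^%^%^%^%^%^%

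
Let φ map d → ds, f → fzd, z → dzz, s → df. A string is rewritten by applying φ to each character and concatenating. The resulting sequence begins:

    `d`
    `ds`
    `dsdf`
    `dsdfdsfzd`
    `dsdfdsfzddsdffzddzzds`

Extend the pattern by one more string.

dsdfdsfzddsdffzddzzdsdsdfdsfzdfzddzzdsdsdzzdzzdsdf

Applying the rule to each of the 21 symbols of dsdfdsfzddsdffzddzzds gives the pieces ds df ds fzd ds df fzd dzz ds ds df ds fzd fzd dzz ds ds dzz dzz ds df, which concatenate to the answer.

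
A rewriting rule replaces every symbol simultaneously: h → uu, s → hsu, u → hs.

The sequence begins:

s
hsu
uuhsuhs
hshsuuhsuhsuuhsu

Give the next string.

φ(hshsuuhsuhsuuhsu) expands symbol-by-symbol to uu hsu uu hsu hs hs uu hsu hs uu hsu hs hs uu hsu hs; joining the 16 pieces gives the next term.

uuhsuuuhsuhshsuuhsuhsuuhsuhshsuuhsuhs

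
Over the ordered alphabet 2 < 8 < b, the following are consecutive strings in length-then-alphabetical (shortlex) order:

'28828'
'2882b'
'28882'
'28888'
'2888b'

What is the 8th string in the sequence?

288bb

Continuing the enumeration 3 steps past 2888b: 2888b → 288b2 → 288b8 → (answer).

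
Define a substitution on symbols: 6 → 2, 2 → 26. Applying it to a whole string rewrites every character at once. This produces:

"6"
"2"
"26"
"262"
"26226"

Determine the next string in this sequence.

26226262

Rewriting each symbol of 26226: 2→26, 6→2, 2→26, 2→26, 6→2, which concatenates to 26 2 26 26 2.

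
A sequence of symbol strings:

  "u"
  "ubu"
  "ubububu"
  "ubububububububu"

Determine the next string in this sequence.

s(k+1) = s(k)·b·s(k) — each term doubles the last with 'b' between the halves.
One more doubling of ubububububububu gives the answer.

ubububububububububububububububu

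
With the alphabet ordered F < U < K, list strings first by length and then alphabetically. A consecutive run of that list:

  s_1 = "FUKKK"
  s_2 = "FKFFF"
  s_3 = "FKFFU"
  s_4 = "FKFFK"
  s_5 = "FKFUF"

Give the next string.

Find the rightmost character of FKFUF below K, bump it to the next letter, and reset everything to its right to F.

FKFUU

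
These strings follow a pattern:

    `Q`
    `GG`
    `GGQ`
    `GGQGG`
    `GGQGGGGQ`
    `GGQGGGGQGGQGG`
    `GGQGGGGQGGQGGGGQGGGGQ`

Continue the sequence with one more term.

From term 3 onward, concatenate the last term with the second-to-last: GG·Q = GGQ, GGQ·GG = GGQGG, …
So term 8 is GGQGGGGQGGQGGGGQGGGGQ·GGQGGGGQGGQGG.

GGQGGGGQGGQGGGGQGGGGQGGQGGGGQGGQGG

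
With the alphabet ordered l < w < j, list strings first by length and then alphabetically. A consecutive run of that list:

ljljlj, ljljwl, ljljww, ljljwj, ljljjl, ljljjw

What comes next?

ljljjj

The successor of ljljjw increments the rightmost position that isn't already j and resets every position after it to l.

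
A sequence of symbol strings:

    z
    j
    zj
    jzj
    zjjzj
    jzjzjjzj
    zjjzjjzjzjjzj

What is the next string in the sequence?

This is a Fibonacci-style word recurrence s(k) = s(k−2)·s(k−1): e.g. z·j = zj.
Continuing: jzjzjjzj · zjjzjjzjzjjzj gives term 8.

jzjzjjzjzjjzjjzjzjjzj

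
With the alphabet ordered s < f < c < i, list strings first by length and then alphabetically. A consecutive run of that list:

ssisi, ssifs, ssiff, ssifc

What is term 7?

Continuing the enumeration 3 steps past ssifc: ssifc → ssifi → ssics → (answer).

ssicf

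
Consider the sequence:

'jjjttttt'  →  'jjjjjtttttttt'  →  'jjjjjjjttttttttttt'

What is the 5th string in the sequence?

Term n consists of 2n+1 j's, followed by 3n+2 t's (n = 1, 2, …).
Setting n = 5 gives 11, 17 characters in each block.

jjjjjjjjjjjttttttttttttttttt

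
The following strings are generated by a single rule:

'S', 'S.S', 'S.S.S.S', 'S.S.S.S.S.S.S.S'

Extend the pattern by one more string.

s(k+1) = s(k)·.·s(k) — each term doubles the last with '.' between the halves.
Doubling S.S.S.S.S.S.S.S with '.' between the halves:

S.S.S.S.S.S.S.S.S.S.S.S.S.S.S.S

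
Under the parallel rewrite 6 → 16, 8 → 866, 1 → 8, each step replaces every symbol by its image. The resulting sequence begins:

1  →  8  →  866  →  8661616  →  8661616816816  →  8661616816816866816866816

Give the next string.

Applying the rule to each of the 25 symbols of 8661616816816866816866816 gives the pieces 866 16 16 8 16 8 16 866 8 16 866 8 16 866 16 16 866 8 16 866 16 16 866 8 16, which concatenate to the answer.

866161681681686681686681686616168668168661616866816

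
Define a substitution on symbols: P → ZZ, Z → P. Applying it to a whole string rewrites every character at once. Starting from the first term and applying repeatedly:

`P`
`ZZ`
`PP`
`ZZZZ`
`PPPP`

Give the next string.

Apply φ to PPPP symbol by symbol: P→ZZ, P→ZZ, P→ZZ, P→ZZ; joined: ZZ ZZ ZZ ZZ.

ZZZZZZZZ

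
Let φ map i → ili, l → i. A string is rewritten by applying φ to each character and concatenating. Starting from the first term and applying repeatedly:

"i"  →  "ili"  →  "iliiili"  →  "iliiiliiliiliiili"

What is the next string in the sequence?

iliiiliiliiliiiliiliiiliiliiiliiliiliiili

Applying the rule to each of the 17 symbols of iliiiliiliiliiili gives the pieces ili i ili ili ili i ili ili i ili ili i ili ili ili i ili, which concatenate to the answer.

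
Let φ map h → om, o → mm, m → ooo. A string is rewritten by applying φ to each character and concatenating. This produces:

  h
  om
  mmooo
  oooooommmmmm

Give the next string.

mmmmmmmmmmmmoooooooooooooooooo

Rewriting each symbol of oooooommmmmm: o→mm, o→mm, o→mm, o→mm, o→mm, o→mm, m→ooo, m→ooo, m→ooo, m→ooo, m→ooo, m→ooo, which concatenates to mm mm mm mm mm mm ooo ooo ooo ooo ooo ooo.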